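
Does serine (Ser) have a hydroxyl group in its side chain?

S, T, and Y are the three residues with a side-chain hydroxyl.
Serine is in this group.

Yes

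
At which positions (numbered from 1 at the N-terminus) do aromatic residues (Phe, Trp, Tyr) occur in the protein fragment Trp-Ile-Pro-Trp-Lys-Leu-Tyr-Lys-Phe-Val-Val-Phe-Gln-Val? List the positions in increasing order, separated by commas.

1, 4, 7, 9, 12

Matching residues: Trp1, Trp4, Tyr7, Phe9, Phe12.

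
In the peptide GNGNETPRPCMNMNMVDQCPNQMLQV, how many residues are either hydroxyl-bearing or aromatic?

1

Hydroxyl-bearing: S, T, Y. Aromatic: F, W, Y.
Hydroxyl-bearing residues here: T6 (1).
Aromatic residues here: none (0).
(Y belongs to both groups, but none appear in this sequence.) Total = 1 + 0 = 1.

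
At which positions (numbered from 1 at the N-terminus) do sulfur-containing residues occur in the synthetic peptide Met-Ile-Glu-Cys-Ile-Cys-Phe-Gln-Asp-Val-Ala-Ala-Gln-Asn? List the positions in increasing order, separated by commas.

1, 4, 6

The sulfur-bearing residues are cysteine (–SH) and methionine (–S–CH₃).
Matching residues: Met1, Cys4, Cys6.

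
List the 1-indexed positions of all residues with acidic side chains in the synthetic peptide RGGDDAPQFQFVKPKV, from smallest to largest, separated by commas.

4, 5

Only D (aspartate) and E (glutamate) carry a side-chain carboxylic acid.
Matching residues: D4, D5.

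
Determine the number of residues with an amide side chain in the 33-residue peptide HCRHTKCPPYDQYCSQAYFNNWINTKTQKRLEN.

Asparagine (N) and glutamine (Q) have uncharged amide side chains.
Matching residues: Q12, Q16, N20, N21, N24, Q28, N33.

7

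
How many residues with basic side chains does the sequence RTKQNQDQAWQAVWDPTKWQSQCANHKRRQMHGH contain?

9

The basic amino acids are Lys (K), Arg (R), and His (H).
Matching residues: R1, K3, K18, H26, K27, R28, R29, H32, H34.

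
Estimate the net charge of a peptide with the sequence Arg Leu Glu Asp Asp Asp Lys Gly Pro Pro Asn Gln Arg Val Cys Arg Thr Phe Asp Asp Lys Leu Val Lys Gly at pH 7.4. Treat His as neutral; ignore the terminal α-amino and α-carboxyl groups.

0

The side chains ionized at physiological pH are Lys/Arg (+1) and Asp/Glu (−1); with His treated as neutral, nothing else contributes.
Positive (K, R): Arg1, Lys7, Arg13, Arg16, Lys21, Lys24 → +6.
Negative (D, E): Glu3, Asp4, Asp5, Asp6, Asp19, Asp20 → −6.
Net charge = (+6) + (−6) = 0.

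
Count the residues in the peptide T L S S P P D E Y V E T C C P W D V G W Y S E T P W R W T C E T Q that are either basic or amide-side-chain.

Basic: H, K, R. Amide-side-chain: N, Q.
Basic residues here: R27 (1).
Amide-side-chain residues here: Q33 (1).
The two groups share no amino acid, so total = 1 + 1 = 2.

2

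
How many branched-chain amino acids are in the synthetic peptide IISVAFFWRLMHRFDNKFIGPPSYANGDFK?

5

V, L, and I make up the branched-chain aliphatic group.
Matching residues: I1, I2, V4, L10, I19.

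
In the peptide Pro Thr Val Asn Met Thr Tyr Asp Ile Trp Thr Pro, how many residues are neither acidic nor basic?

11

Acidic: D, E. Basic: K, R, H. All other residues are neither.
Matching residues: Pro1, Thr2, Val3, Asn4, Met5, Thr6, Tyr7, Ile9, Trp10, Thr11, Pro12.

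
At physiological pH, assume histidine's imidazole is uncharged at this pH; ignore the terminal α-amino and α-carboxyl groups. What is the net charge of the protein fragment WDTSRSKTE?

The side chains ionized at physiological pH are Lys/Arg (+1) and Asp/Glu (−1); with His treated as neutral, nothing else contributes.
Positive (K, R): R5, K7 → +2.
Negative (D, E): D2, E9 → −2.
Net charge = (+2) + (−2) = 0.

0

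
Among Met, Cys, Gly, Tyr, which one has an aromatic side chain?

Tyr

Phenylalanine (F), tryptophan (W), and tyrosine (Y) have aromatic ring side chains.
Of the listed options, only Tyr belongs to this group.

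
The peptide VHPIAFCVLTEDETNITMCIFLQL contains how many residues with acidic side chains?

3

Aspartate (D) and glutamate (E) have carboxylic-acid side chains and are the acidic amino acids.
Matching residues: E11, D12, E13.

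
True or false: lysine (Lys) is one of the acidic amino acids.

False

The acidic residues are Asp (D) and Glu (E), whose side chains end in a carboxylate group.
Lysine is not in this group.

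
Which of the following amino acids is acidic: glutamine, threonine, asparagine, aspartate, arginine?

aspartate

The acidic residues are Asp (D) and Glu (E), whose side chains end in a carboxylate group.
Of the listed options, only aspartate belongs to this group.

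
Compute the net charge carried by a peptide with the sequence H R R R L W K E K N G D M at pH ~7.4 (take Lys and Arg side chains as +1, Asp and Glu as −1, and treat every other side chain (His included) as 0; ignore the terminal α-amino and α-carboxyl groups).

Positive (K, R): R2, R3, R4, K7, K9 → +5.
Negative (D, E): E8, D12 → −2.
Net charge = (+5) + (−2) = +3.

+3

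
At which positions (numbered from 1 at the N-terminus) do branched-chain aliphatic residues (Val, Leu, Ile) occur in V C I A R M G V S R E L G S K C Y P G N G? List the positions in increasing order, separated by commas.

1, 3, 8, 12

Matching residues: V1, I3, V8, L12.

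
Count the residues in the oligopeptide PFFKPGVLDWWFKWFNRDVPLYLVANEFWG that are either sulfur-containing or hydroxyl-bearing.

Sulfur-containing: C, M. Hydroxyl-bearing: S, T, Y.
Sulfur-containing residues here: none (0).
Hydroxyl-bearing residues here: Y22 (1).
The two groups share no amino acid, so total = 0 + 1 = 1.

1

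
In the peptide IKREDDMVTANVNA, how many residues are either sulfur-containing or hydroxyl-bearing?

2

Sulfur-containing: C, M. Hydroxyl-bearing: S, T, Y.
Sulfur-containing residues here: M7 (1).
Hydroxyl-bearing residues here: T9 (1).
The two groups share no amino acid, so total = 1 + 1 = 2.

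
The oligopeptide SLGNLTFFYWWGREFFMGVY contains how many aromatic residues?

Phenylalanine (F), tryptophan (W), and tyrosine (Y) have aromatic ring side chains.
Matching residues: F7, F8, Y9, W10, W11, F15, F16, Y20.

8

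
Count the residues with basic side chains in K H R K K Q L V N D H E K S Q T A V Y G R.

8

Lysine (K), arginine (R), and histidine (H) have basic, nitrogen-containing side chains.
Matching residues: K1, H2, R3, K4, K5, H11, K13, R21.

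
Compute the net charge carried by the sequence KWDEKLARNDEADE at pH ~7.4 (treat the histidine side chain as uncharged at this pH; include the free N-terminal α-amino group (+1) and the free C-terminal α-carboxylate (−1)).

Near pH 7.4, K and R contribute +1 each, D and E contribute −1 each, and every other side chain (His included, as stated) is uncharged.
Positive (K, R): K1, K5, R8 → +3.
Negative (D, E): D3, E4, D10, E11, D13, E14 → −6.
The N-terminus (+1) and C-terminus (−1) cancel.
Net charge = (+3) + (−6) = −3.

-3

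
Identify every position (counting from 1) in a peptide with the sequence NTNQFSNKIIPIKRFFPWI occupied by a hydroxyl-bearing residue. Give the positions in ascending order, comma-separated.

2, 6

S, T, and Y are the three residues with a side-chain hydroxyl.
Matching residues: T2, S6.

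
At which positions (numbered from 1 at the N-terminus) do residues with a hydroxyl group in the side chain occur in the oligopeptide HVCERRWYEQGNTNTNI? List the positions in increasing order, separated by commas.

8, 13, 15

Serine (S), threonine (T), and tyrosine (Y) each carry a hydroxyl group on the side chain.
Matching residues: Y8, T13, T15.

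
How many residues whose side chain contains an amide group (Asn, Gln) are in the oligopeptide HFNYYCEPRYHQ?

Matching residues: N3, Q12.

2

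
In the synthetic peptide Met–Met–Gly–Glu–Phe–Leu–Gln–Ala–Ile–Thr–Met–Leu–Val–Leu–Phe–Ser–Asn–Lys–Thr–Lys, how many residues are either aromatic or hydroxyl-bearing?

Aromatic: F, W, Y. Hydroxyl-bearing: S, T, Y.
Aromatic residues here: Phe5, Phe15 (2).
Hydroxyl-bearing residues here: Thr10, Ser16, Thr19 (3).
(Y belongs to both groups, but none appear in this sequence.) Total = 2 + 3 = 5.

5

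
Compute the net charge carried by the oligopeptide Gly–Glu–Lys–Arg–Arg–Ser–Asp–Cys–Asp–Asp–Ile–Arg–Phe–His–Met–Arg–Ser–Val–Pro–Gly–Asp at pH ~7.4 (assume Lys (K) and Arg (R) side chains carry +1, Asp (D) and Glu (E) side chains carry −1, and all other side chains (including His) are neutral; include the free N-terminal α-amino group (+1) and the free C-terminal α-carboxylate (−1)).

0

Positive (K, R): Lys3, Arg4, Arg5, Arg12, Arg16 → +5.
Negative (D, E): Glu2, Asp7, Asp9, Asp10, Asp21 → −5.
The N-terminus (+1) and C-terminus (−1) cancel.
Net charge = (+5) + (−5) = 0.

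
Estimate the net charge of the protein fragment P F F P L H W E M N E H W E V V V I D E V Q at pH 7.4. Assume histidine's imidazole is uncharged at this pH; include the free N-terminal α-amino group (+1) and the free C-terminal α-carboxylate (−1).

Near pH 7.4, K and R contribute +1 each, D and E contribute −1 each, and every other side chain (His included, as stated) is uncharged.
Positive (K, R): none → +0.
Negative (D, E): E8, E11, E14, D19, E20 → −5.
The N-terminus (+1) and C-terminus (−1) cancel.
Net charge = (+0) + (−5) = −5.

-5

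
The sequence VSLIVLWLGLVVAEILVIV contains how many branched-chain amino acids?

14

V, L, and I make up the branched-chain aliphatic group.
Matching residues: V1, L3, I4, V5, L6, L8, L10, V11, V12, I15, L16, V17, I18, V19.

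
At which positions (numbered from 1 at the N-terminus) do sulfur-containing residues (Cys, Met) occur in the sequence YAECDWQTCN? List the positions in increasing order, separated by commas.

Matching residues: C4, C9.

4, 9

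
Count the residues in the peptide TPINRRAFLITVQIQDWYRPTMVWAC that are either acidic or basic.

Acidic: D, E. Basic: H, K, R.
Acidic residues here: D16 (1).
Basic residues here: R5, R6, R19 (3).
The two groups share no amino acid, so total = 1 + 3 = 4.

4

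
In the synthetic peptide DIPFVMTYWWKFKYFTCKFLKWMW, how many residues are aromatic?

10

The aromatic amino acids are Phe (F, benzyl), Trp (W, indole), and Tyr (Y, phenol).
Matching residues: F4, Y8, W9, W10, F12, Y14, F15, F19, W22, W24.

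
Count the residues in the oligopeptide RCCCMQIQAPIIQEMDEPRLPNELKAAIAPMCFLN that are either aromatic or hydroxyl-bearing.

Aromatic: F, W, Y. Hydroxyl-bearing: S, T, Y.
Aromatic residues here: F33 (1).
Hydroxyl-bearing residues here: none (0).
(Y belongs to both groups, but none appear in this sequence.) Total = 1 + 0 = 1.

1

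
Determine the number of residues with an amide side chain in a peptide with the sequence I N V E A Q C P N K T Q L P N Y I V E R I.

5

Asparagine (N) and glutamine (Q) have uncharged amide side chains.
Matching residues: N2, Q6, N9, Q12, N15.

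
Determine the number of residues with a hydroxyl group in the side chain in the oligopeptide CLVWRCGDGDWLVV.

Serine (S), threonine (T), and tyrosine (Y) each carry a hydroxyl group on the side chain.
None of the 14 residues belong to this group.

0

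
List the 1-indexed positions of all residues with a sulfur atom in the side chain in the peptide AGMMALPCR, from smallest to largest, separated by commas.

Only Cys (C) and Met (M) have a sulfur atom in the side chain.
Matching residues: M3, M4, C8.

3, 4, 8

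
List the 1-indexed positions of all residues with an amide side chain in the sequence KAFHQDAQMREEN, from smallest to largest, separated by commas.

Asparagine (N) and glutamine (Q) have uncharged amide side chains.
Matching residues: Q5, Q8, N13.

5, 8, 13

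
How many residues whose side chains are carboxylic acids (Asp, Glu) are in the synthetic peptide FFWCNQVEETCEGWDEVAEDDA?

8

Matching residues: E8, E9, E12, D15, E16, E19, D20, D21.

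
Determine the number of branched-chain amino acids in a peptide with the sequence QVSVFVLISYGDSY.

5

V, L, and I make up the branched-chain aliphatic group.
Matching residues: V2, V4, V6, L7, I8.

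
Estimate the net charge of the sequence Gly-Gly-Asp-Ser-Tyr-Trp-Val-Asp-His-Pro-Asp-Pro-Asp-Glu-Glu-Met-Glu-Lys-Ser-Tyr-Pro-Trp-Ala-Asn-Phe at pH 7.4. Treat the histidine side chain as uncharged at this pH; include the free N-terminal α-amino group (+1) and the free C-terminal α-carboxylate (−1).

At pH ~7.4 the Lys and Arg side chains are protonated (+1), the Asp and Glu side chains are deprotonated (−1), and with His taken as neutral all other side chains carry no charge.
Positive (K, R): Lys18 → +1.
Negative (D, E): Asp3, Asp8, Asp11, Asp13, Glu14, Glu15, Glu17 → −7.
The N-terminus (+1) and C-terminus (−1) cancel.
Net charge = (+1) + (−7) = −6.

-6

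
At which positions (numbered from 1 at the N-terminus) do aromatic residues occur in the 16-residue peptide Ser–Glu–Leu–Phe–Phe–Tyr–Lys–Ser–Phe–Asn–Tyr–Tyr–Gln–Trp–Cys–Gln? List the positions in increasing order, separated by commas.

4, 5, 6, 9, 11, 12, 14

The aromatic amino acids are Phe (F, benzyl), Trp (W, indole), and Tyr (Y, phenol).
Matching residues: Phe4, Phe5, Tyr6, Phe9, Tyr11, Tyr12, Trp14.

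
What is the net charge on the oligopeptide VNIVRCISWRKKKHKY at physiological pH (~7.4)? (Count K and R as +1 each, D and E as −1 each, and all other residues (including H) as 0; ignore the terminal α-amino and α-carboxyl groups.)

+6

Positive (K, R): R5, R10, K11, K12, K13, K15 → +6.
Negative (D, E): none → −0.
Net charge = (+6) + (−0) = +6.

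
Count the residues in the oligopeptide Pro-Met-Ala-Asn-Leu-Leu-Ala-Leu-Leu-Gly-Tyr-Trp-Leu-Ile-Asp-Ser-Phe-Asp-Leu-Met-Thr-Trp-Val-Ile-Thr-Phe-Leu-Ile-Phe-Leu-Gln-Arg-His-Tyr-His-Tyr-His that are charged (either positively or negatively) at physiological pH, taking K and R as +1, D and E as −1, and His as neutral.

Charged side chains at pH ~7.4: K, R (positive); D, E (negative).
Matching residues: Asp15, Asp18, Arg32.

3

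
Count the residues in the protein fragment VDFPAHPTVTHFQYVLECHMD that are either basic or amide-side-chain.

Basic: H, K, R. Amide-side-chain: N, Q.
Basic residues here: H6, H11, H19 (3).
Amide-side-chain residues here: Q13 (1).
The two groups share no amino acid, so total = 3 + 1 = 4.

4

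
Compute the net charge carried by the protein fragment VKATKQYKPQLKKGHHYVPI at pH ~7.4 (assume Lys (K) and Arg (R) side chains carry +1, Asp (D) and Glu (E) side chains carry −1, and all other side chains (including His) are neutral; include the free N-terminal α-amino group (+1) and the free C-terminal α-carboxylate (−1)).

+5

Positive (K, R): K2, K5, K8, K12, K13 → +5.
Negative (D, E): none → −0.
The N-terminus (+1) and C-terminus (−1) cancel.
Net charge = (+5) + (−0) = +5.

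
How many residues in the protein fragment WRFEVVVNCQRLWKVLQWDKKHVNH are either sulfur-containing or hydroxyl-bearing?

Sulfur-containing: C, M. Hydroxyl-bearing: S, T, Y.
Sulfur-containing residues here: C9 (1).
Hydroxyl-bearing residues here: none (0).
The two groups share no amino acid, so total = 1 + 0 = 1.

1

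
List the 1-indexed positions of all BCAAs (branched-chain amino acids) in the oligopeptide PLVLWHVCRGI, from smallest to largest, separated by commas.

2, 3, 4, 7, 11

The BCAAs are Val, Leu, and Ile — aliphatic side chains with a branch point.
Matching residues: L2, V3, L4, V7, I11.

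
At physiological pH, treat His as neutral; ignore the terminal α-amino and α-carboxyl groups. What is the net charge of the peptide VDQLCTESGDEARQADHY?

Near pH 7.4, K and R contribute +1 each, D and E contribute −1 each, and every other side chain (His included, as stated) is uncharged.
Positive (K, R): R13 → +1.
Negative (D, E): D2, E7, D10, E11, D16 → −5.
Net charge = (+1) + (−5) = −4.

-4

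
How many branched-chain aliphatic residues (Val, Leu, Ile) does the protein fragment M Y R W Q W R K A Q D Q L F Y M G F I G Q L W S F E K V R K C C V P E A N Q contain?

Matching residues: L13, I19, L22, V28, V33.

5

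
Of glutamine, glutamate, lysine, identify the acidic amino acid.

Aspartate (D) and glutamate (E) have carboxylic-acid side chains and are the acidic amino acids.
Of the listed options, only glutamate belongs to this group.

glutamate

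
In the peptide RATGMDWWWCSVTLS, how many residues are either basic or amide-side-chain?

Basic: H, K, R. Amide-side-chain: N, Q.
Basic residues here: R1 (1).
Amide-side-chain residues here: none (0).
The two groups share no amino acid, so total = 1 + 0 = 1.

1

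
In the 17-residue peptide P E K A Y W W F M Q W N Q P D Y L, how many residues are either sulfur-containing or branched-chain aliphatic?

2

Sulfur-containing: C, M. Branched-chain aliphatic: I, L, V.
Sulfur-containing residues here: M9 (1).
Branched-chain aliphatic residues here: L17 (1).
The two groups share no amino acid, so total = 1 + 1 = 2.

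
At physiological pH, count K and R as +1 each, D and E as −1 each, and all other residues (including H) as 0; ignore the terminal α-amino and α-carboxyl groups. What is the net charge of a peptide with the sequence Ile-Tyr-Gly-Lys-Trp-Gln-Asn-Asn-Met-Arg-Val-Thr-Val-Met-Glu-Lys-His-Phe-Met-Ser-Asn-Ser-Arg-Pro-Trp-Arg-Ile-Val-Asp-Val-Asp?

+2

Positive (K, R): Lys4, Arg10, Lys16, Arg23, Arg26 → +5.
Negative (D, E): Glu15, Asp29, Asp31 → −3.
Net charge = (+5) + (−3) = +2.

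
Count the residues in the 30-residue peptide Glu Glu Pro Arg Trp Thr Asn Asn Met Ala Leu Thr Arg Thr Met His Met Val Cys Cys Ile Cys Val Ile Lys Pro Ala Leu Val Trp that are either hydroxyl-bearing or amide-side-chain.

Hydroxyl-bearing: S, T, Y. Amide-side-chain: N, Q.
Hydroxyl-bearing residues here: Thr6, Thr12, Thr14 (3).
Amide-side-chain residues here: Asn7, Asn8 (2).
The two groups share no amino acid, so total = 3 + 2 = 5.

5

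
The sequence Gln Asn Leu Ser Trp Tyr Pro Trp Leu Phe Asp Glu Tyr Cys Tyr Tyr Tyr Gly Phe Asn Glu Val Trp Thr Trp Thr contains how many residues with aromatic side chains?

11

The aromatic amino acids are Phe (F, benzyl), Trp (W, indole), and Tyr (Y, phenol).
Matching residues: Trp5, Tyr6, Trp8, Phe10, Tyr13, Tyr15, Tyr16, Tyr17, Phe19, Trp23, Trp25.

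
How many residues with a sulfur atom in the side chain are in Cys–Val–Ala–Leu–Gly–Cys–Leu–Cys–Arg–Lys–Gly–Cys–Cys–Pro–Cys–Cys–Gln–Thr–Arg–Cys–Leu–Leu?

The sulfur-bearing residues are cysteine (–SH) and methionine (–S–CH₃).
Matching residues: Cys1, Cys6, Cys8, Cys12, Cys13, Cys15, Cys16, Cys20.

8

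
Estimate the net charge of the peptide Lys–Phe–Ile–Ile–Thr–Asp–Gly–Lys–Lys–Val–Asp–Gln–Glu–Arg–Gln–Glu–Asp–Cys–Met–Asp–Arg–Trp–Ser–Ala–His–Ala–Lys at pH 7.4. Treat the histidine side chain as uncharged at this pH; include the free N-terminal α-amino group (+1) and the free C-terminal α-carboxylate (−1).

0

Near pH 7.4, K and R contribute +1 each, D and E contribute −1 each, and every other side chain (His included, as stated) is uncharged.
Positive (K, R): Lys1, Lys8, Lys9, Arg14, Arg21, Lys27 → +6.
Negative (D, E): Asp6, Asp11, Glu13, Glu16, Asp17, Asp20 → −6.
The N-terminus (+1) and C-terminus (−1) cancel.
Net charge = (+6) + (−6) = 0.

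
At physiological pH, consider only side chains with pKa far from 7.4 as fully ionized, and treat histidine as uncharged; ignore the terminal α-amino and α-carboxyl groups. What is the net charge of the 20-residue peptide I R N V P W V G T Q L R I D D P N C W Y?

0

At pH ~7.4 the Lys and Arg side chains are protonated (+1), the Asp and Glu side chains are deprotonated (−1), and with His taken as neutral all other side chains carry no charge.
Positive (K, R): R2, R12 → +2.
Negative (D, E): D14, D15 → −2.
Net charge = (+2) + (−2) = 0.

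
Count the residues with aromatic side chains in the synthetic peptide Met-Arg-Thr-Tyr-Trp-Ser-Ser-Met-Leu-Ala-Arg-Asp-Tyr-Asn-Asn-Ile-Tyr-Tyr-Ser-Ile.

F, W, and Y each carry an aromatic ring on the side chain.
Matching residues: Tyr4, Trp5, Tyr13, Tyr17, Tyr18.

5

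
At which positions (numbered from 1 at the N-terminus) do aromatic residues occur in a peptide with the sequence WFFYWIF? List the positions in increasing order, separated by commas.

The aromatic amino acids are Phe (F, benzyl), Trp (W, indole), and Tyr (Y, phenol).
Matching residues: W1, F2, F3, Y4, W5, F7.

1, 2, 3, 4, 5, 7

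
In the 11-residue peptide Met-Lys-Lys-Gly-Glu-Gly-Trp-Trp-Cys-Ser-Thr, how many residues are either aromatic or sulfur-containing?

Aromatic: F, W, Y. Sulfur-containing: C, M.
Aromatic residues here: Trp7, Trp8 (2).
Sulfur-containing residues here: Met1, Cys9 (2).
The two groups share no amino acid, so total = 2 + 2 = 4.

4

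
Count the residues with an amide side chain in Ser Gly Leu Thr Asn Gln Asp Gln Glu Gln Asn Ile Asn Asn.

The amide-side-chain residues are Asn (N) and Gln (Q).
Matching residues: Asn5, Gln6, Gln8, Gln10, Asn11, Asn13, Asn14.

7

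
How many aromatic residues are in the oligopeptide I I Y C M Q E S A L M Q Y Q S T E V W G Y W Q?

5

Phenylalanine (F), tryptophan (W), and tyrosine (Y) have aromatic ring side chains.
Matching residues: Y3, Y13, W19, Y21, W22.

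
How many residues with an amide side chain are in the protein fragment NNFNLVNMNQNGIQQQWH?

10

The amide-side-chain residues are Asn (N) and Gln (Q).
Matching residues: N1, N2, N4, N7, N9, Q10, N11, Q14, Q15, Q16.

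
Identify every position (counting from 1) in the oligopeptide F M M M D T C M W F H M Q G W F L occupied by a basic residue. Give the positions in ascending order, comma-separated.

K, R, and H are the three residues with basic side chains (ε-amine, guanidinium, and imidazole respectively).
Matching residues: H11.

11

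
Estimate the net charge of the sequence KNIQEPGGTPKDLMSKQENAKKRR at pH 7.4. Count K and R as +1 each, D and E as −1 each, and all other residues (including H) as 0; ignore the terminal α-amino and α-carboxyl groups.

Positive (K, R): K1, K11, K16, K21, K22, R23, R24 → +7.
Negative (D, E): E5, D12, E18 → −3.
Net charge = (+7) + (−3) = +4.

+4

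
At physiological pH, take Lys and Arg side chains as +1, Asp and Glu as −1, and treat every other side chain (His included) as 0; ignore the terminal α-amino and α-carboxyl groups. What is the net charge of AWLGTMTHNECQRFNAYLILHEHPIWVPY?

-1

Positive (K, R): R13 → +1.
Negative (D, E): E10, E22 → −2.
Net charge = (+1) + (−2) = −1.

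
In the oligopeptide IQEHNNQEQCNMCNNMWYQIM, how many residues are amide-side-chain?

9

Asparagine (N) and glutamine (Q) have uncharged amide side chains.
Matching residues: Q2, N5, N6, Q7, Q9, N11, N14, N15, Q19.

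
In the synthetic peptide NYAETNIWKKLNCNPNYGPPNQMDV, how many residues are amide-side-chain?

7

Only N (asparagine) and Q (glutamine) carry a side-chain carboxamide.
Matching residues: N1, N6, N12, N14, N16, N21, Q22.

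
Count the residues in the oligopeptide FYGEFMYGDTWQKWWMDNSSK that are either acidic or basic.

5

Acidic: D, E. Basic: H, K, R.
Acidic residues here: E4, D9, D17 (3).
Basic residues here: K13, K21 (2).
The two groups share no amino acid, so total = 3 + 2 = 5.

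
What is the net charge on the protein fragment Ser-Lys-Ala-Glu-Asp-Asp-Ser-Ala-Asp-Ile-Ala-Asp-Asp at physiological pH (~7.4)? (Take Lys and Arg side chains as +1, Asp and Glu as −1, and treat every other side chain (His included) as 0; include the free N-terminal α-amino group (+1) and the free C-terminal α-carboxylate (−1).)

Positive (K, R): Lys2 → +1.
Negative (D, E): Glu4, Asp5, Asp6, Asp9, Asp12, Asp13 → −6.
The N-terminus (+1) and C-terminus (−1) cancel.
Net charge = (+1) + (−6) = −5.

-5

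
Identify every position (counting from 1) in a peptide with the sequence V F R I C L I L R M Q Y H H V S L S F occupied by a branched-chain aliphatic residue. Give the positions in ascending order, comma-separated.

V, L, and I make up the branched-chain aliphatic group.
Matching residues: V1, I4, L6, I7, L8, V15, L17.

1, 4, 6, 7, 8, 15, 17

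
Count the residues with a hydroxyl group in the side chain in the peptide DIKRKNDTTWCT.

3

The –OH-bearing residues are Ser, Thr (aliphatic alcohols), and Tyr (phenol).
Matching residues: T8, T9, T12.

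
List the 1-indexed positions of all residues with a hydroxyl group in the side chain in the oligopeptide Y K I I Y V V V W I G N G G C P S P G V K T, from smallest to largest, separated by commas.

1, 5, 17, 22

Serine (S), threonine (T), and tyrosine (Y) each carry a hydroxyl group on the side chain.
Matching residues: Y1, Y5, S17, T22.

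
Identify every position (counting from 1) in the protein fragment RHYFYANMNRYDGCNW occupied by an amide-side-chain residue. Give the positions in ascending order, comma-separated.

Matching residues: N7, N9, N15.

7, 9, 15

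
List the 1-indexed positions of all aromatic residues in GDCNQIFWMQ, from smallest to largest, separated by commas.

The aromatic amino acids are Phe (F, benzyl), Trp (W, indole), and Tyr (Y, phenol).
Matching residues: F7, W8.

7, 8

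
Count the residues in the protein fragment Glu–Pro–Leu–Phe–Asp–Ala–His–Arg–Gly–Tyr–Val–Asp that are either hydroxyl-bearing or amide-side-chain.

1

Hydroxyl-bearing: S, T, Y. Amide-side-chain: N, Q.
Hydroxyl-bearing residues here: Tyr10 (1).
Amide-side-chain residues here: none (0).
The two groups share no amino acid, so total = 1 + 0 = 1.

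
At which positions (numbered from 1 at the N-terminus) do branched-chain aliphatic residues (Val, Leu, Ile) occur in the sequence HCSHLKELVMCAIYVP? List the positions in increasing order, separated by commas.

5, 8, 9, 13, 15

Matching residues: L5, L8, V9, I13, V15.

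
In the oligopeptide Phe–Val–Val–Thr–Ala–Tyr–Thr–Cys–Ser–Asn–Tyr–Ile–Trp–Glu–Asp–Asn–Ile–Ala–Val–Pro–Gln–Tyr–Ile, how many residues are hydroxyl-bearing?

6

Serine (S), threonine (T), and tyrosine (Y) each carry a hydroxyl group on the side chain.
Matching residues: Thr4, Tyr6, Thr7, Ser9, Tyr11, Tyr22.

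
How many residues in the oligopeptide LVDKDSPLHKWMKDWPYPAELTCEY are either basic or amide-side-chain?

Basic: H, K, R. Amide-side-chain: N, Q.
Basic residues here: K4, H9, K10, K13 (4).
Amide-side-chain residues here: none (0).
The two groups share no amino acid, so total = 4 + 0 = 4.

4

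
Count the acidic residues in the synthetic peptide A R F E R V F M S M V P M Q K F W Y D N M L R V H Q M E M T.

3

Only D (aspartate) and E (glutamate) carry a side-chain carboxylic acid.
Matching residues: E4, D19, E28.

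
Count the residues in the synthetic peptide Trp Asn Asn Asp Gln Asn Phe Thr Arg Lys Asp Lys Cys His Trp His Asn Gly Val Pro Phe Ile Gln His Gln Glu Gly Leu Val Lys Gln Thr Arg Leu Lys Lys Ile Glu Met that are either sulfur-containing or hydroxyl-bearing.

Sulfur-containing: C, M. Hydroxyl-bearing: S, T, Y.
Sulfur-containing residues here: Cys13, Met39 (2).
Hydroxyl-bearing residues here: Thr8, Thr32 (2).
The two groups share no amino acid, so total = 2 + 2 = 4.

4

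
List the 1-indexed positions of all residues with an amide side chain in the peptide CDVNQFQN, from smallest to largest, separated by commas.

4, 5, 7, 8

The amide-side-chain residues are Asn (N) and Gln (Q).
Matching residues: N4, Q5, Q7, N8.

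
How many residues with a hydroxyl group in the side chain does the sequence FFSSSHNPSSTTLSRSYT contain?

Serine (S), threonine (T), and tyrosine (Y) each carry a hydroxyl group on the side chain.
Matching residues: S3, S4, S5, S9, S10, T11, T12, S14, S16, Y17, T18.

11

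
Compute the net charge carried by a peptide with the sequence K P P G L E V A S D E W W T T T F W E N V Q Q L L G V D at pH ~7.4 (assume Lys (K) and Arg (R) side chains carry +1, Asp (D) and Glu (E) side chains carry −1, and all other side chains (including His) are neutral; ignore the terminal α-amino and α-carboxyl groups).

-4

Positive (K, R): K1 → +1.
Negative (D, E): E6, D10, E11, E19, D28 → −5.
Net charge = (+1) + (−5) = −4.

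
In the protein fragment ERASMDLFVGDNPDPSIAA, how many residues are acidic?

4

Aspartate (D) and glutamate (E) have carboxylic-acid side chains and are the acidic amino acids.
Matching residues: E1, D6, D11, D14.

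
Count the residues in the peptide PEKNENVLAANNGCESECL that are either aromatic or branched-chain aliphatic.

Aromatic: F, W, Y. Branched-chain aliphatic: I, L, V.
Aromatic residues here: none (0).
Branched-chain aliphatic residues here: V7, L8, L19 (3).
The two groups share no amino acid, so total = 0 + 3 = 3.

3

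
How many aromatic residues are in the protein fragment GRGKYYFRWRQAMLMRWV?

F, W, and Y each carry an aromatic ring on the side chain.
Matching residues: Y5, Y6, F7, W9, W17.

5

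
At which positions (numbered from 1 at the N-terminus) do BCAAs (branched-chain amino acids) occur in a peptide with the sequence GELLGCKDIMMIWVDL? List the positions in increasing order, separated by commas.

3, 4, 9, 12, 14, 16

The BCAAs are Val, Leu, and Ile — aliphatic side chains with a branch point.
Matching residues: L3, L4, I9, I12, V14, L16.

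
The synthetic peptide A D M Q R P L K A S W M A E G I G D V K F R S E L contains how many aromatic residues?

2

F, W, and Y each carry an aromatic ring on the side chain.
Matching residues: W11, F21.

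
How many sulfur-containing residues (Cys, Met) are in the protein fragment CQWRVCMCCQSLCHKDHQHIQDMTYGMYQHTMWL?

9

Matching residues: C1, C6, M7, C8, C9, C13, M23, M27, M32.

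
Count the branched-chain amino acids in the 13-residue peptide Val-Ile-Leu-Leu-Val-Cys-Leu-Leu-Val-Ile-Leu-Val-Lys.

11

The BCAAs are Val, Leu, and Ile — aliphatic side chains with a branch point.
Matching residues: Val1, Ile2, Leu3, Leu4, Val5, Leu7, Leu8, Val9, Ile10, Leu11, Val12.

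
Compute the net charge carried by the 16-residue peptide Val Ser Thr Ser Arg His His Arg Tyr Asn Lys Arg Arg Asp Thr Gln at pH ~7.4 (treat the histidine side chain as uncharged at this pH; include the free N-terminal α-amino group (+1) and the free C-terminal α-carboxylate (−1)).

Near pH 7.4, K and R contribute +1 each, D and E contribute −1 each, and every other side chain (His included, as stated) is uncharged.
Positive (K, R): Arg5, Arg8, Lys11, Arg12, Arg13 → +5.
Negative (D, E): Asp14 → −1.
The N-terminus (+1) and C-terminus (−1) cancel.
Net charge = (+5) + (−1) = +4.

+4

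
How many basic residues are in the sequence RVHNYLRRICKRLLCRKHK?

10

K, R, and H are the three residues with basic side chains (ε-amine, guanidinium, and imidazole respectively).
Matching residues: R1, H3, R7, R8, K11, R12, R16, K17, H18, K19.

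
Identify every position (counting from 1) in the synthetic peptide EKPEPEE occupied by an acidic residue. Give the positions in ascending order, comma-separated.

Matching residues: E1, E4, E6, E7.

1, 4, 6, 7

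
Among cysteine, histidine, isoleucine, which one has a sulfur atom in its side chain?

Only Cys (C) and Met (M) have a sulfur atom in the side chain.
Of the listed options, only cysteine belongs to this group.

cysteine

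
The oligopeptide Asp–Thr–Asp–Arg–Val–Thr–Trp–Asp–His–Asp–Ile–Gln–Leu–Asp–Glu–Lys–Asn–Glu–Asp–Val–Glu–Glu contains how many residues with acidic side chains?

Only D (aspartate) and E (glutamate) carry a side-chain carboxylic acid.
Matching residues: Asp1, Asp3, Asp8, Asp10, Asp14, Glu15, Glu18, Asp19, Glu21, Glu22.

10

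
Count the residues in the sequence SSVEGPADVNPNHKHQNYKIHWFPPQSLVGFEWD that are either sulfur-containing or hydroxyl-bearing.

4

Sulfur-containing: C, M. Hydroxyl-bearing: S, T, Y.
Sulfur-containing residues here: none (0).
Hydroxyl-bearing residues here: S1, S2, Y18, S27 (4).
The two groups share no amino acid, so total = 0 + 4 = 4.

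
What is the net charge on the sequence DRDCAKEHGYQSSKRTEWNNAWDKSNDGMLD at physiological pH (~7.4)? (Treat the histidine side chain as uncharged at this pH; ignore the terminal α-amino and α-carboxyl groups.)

-2

Near pH 7.4, K and R contribute +1 each, D and E contribute −1 each, and every other side chain (His included, as stated) is uncharged.
Positive (K, R): R2, K6, K14, R15, K24 → +5.
Negative (D, E): D1, D3, E7, E17, D23, D27, D31 → −7.
Net charge = (+5) + (−7) = −2.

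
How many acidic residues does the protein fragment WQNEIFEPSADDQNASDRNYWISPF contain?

The acidic residues are Asp (D) and Glu (E), whose side chains end in a carboxylate group.
Matching residues: E4, E7, D11, D12, D17.

5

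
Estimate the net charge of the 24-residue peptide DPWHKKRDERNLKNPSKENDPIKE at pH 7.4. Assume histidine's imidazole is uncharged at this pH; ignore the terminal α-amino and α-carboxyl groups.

The side chains ionized at physiological pH are Lys/Arg (+1) and Asp/Glu (−1); with His treated as neutral, nothing else contributes.
Positive (K, R): K5, K6, R7, R10, K13, K17, K23 → +7.
Negative (D, E): D1, D8, E9, E18, D20, E24 → −6.
Net charge = (+7) + (−6) = +1.

+1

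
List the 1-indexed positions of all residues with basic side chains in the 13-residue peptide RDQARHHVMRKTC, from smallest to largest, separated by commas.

The basic amino acids are Lys (K), Arg (R), and His (H).
Matching residues: R1, R5, H6, H7, R10, K11.

1, 5, 6, 7, 10, 11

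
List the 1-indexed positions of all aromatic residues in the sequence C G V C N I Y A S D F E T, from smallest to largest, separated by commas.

F, W, and Y each carry an aromatic ring on the side chain.
Matching residues: Y7, F11.

7, 11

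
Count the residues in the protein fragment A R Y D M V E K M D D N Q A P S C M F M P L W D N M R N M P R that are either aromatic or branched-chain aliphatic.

5

Aromatic: F, W, Y. Branched-chain aliphatic: I, L, V.
Aromatic residues here: Y3, F19, W23 (3).
Branched-chain aliphatic residues here: V6, L22 (2).
The two groups share no amino acid, so total = 3 + 2 = 5.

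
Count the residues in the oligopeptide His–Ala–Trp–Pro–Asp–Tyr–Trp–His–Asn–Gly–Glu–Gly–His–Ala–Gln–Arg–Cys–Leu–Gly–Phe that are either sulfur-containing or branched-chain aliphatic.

Sulfur-containing: C, M. Branched-chain aliphatic: I, L, V.
Sulfur-containing residues here: Cys17 (1).
Branched-chain aliphatic residues here: Leu18 (1).
The two groups share no amino acid, so total = 1 + 1 = 2.

2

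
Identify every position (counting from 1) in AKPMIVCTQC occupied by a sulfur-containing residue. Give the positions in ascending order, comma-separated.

4, 7, 10

Cysteine (C, thiol) and methionine (M, thioether) are the two sulfur-containing amino acids.
Matching residues: M4, C7, C10.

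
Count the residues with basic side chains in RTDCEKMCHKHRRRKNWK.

The basic amino acids are Lys (K), Arg (R), and His (H).
Matching residues: R1, K6, H9, K10, H11, R12, R13, R14, K15, K18.

10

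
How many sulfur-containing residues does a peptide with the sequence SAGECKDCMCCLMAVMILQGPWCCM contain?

10

Cysteine (C, thiol) and methionine (M, thioether) are the two sulfur-containing amino acids.
Matching residues: C5, C8, M9, C10, C11, M13, M16, C23, C24, M25.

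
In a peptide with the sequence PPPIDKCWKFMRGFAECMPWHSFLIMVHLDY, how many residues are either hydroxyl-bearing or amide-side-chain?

2

Hydroxyl-bearing: S, T, Y. Amide-side-chain: N, Q.
Hydroxyl-bearing residues here: S22, Y31 (2).
Amide-side-chain residues here: none (0).
The two groups share no amino acid, so total = 2 + 0 = 2.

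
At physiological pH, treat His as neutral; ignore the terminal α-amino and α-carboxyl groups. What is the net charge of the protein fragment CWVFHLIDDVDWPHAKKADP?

-2

The side chains ionized at physiological pH are Lys/Arg (+1) and Asp/Glu (−1); with His treated as neutral, nothing else contributes.
Positive (K, R): K16, K17 → +2.
Negative (D, E): D8, D9, D11, D19 → −4.
Net charge = (+2) + (−4) = −2.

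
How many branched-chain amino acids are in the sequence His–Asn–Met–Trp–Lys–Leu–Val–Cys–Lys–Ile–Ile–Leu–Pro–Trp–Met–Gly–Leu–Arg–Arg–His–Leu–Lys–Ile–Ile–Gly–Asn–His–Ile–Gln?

10

The BCAAs are Val, Leu, and Ile — aliphatic side chains with a branch point.
Matching residues: Leu6, Val7, Ile10, Ile11, Leu12, Leu17, Leu21, Ile23, Ile24, Ile28.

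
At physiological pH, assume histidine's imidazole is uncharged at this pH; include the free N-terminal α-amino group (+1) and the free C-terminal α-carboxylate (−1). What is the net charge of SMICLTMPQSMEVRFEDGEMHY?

Near pH 7.4, K and R contribute +1 each, D and E contribute −1 each, and every other side chain (His included, as stated) is uncharged.
Positive (K, R): R14 → +1.
Negative (D, E): E12, E16, D17, E19 → −4.
The N-terminus (+1) and C-terminus (−1) cancel.
Net charge = (+1) + (−4) = −3.

-3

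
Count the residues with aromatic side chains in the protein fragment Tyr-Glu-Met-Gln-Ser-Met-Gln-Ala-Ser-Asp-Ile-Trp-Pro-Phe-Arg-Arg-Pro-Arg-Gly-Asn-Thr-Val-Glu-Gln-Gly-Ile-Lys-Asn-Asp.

The aromatic amino acids are Phe (F, benzyl), Trp (W, indole), and Tyr (Y, phenol).
Matching residues: Tyr1, Trp12, Phe14.

3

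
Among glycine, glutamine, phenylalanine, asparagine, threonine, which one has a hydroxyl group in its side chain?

The –OH-bearing residues are Ser, Thr (aliphatic alcohols), and Tyr (phenol).
Of the listed options, only threonine belongs to this group.

threonine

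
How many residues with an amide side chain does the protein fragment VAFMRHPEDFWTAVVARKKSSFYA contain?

Asparagine (N) and glutamine (Q) have uncharged amide side chains.
None of the 24 residues belong to this group.

0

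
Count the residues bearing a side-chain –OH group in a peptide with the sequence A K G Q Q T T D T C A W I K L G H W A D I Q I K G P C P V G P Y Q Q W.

4

The –OH-bearing residues are Ser, Thr (aliphatic alcohols), and Tyr (phenol).
Matching residues: T6, T7, T9, Y32.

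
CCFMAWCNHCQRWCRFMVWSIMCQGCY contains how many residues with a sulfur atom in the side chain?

10

Cysteine (C, thiol) and methionine (M, thioether) are the two sulfur-containing amino acids.
Matching residues: C1, C2, M4, C7, C10, C14, M17, M22, C23, C26.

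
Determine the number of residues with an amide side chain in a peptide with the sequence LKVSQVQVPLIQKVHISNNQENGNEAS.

The amide-side-chain residues are Asn (N) and Gln (Q).
Matching residues: Q5, Q7, Q12, N18, N19, Q20, N22, N24.

8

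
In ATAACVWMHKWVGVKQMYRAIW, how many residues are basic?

4

K, R, and H are the three residues with basic side chains (ε-amine, guanidinium, and imidazole respectively).
Matching residues: H9, K10, K15, R19.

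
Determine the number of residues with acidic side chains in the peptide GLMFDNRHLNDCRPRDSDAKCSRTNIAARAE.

5

Aspartate (D) and glutamate (E) have carboxylic-acid side chains and are the acidic amino acids.
Matching residues: D5, D11, D16, D18, E31.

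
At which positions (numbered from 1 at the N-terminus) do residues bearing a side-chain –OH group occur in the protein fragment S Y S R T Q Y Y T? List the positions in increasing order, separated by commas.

1, 2, 3, 5, 7, 8, 9

The –OH-bearing residues are Ser, Thr (aliphatic alcohols), and Tyr (phenol).
Matching residues: S1, Y2, S3, T5, Y7, Y8, T9.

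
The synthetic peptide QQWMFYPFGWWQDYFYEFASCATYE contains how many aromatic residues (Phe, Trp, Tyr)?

Matching residues: W3, F5, Y6, F8, W10, W11, Y14, F15, Y16, F18, Y24.

11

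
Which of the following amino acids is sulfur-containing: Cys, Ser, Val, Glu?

The sulfur-bearing residues are cysteine (–SH) and methionine (–S–CH₃).
Of the listed options, only Cys belongs to this group.

Cys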